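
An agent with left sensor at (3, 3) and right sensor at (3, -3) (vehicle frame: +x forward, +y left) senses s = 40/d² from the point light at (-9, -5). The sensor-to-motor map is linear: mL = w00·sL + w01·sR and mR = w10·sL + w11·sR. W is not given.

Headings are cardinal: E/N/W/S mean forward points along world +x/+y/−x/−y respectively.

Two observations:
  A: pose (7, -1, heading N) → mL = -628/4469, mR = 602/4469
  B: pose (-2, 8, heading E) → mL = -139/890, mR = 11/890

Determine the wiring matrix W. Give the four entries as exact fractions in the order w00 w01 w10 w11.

obs A: pose=(7,-1,N) → sL=20/109, sR=4/41, mL=-628/4469, mR=602/4469
obs B: pose=(-2,8,E) → sL=10/89, sR=1/5, mL=-139/890, mR=11/890
sensor matrix S = [[20/109, 4/41], [10/89, 1/5]]; det S = 10236/397741
solve [mL_A; mL_B] = S·[w00; w01] and [mR_A; mR_B] = S·[w10; w11]:
  w00 = -1/2, w01 = -1/2, w10 = 1, w11 = -1/2

-1/2 -1/2 1 -1/2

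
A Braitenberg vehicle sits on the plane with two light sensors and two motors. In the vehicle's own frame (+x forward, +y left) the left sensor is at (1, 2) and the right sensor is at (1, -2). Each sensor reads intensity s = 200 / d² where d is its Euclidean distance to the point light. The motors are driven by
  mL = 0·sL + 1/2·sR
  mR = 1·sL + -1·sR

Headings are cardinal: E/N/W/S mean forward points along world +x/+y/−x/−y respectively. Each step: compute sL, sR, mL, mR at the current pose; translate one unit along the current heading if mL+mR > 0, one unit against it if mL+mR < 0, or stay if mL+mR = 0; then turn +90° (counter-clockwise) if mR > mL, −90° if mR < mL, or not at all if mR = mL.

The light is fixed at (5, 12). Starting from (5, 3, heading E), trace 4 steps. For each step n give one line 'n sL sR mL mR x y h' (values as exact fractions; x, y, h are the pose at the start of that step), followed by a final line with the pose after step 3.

n=0: pose=(5,3,E); sL=4, sR=100/61; mL=50/61, mR=144/61; mL+mR=194/61 → advance +1; mR−mL=94/61 → turn +1·90°
n=1: pose=(6,3,N); sL=40/13, sR=200/73; mL=100/73, mR=320/949; mL+mR=1620/949 → advance +1; mR−mL=-980/949 → turn -1·90°
n=2: pose=(6,4,E); sL=5, sR=25/13; mL=25/26, mR=40/13; mL+mR=105/26 → advance +1; mR−mL=55/26 → turn +1·90°
n=3: pose=(7,4,N); sL=200/49, sR=40/13; mL=20/13, mR=640/637; mL+mR=1620/637 → advance +1; mR−mL=-340/637 → turn -1·90°

0 4 100/61 50/61 144/61 5 3 E
1 40/13 200/73 100/73 320/949 6 3 N
2 5 25/13 25/26 40/13 6 4 E
3 200/49 40/13 20/13 640/637 7 4 N
final 7 5 E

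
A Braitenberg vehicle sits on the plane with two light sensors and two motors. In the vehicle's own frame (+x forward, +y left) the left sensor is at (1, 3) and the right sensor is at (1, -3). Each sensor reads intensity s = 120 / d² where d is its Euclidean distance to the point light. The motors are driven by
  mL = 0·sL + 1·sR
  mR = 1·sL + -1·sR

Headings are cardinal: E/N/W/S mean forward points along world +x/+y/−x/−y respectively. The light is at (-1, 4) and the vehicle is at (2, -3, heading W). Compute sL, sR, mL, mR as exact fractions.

15/13 6 6 -63/13

left sensor world pos  = (1, -6); dL² = 104
right sensor world pos = (1, 0); dR² = 20
sL = 120/104 = 15/13
sR = 120/20 = 6
mL = 0·sL + 1·sR = 6
mR = 1·sL + -1·sR = -63/13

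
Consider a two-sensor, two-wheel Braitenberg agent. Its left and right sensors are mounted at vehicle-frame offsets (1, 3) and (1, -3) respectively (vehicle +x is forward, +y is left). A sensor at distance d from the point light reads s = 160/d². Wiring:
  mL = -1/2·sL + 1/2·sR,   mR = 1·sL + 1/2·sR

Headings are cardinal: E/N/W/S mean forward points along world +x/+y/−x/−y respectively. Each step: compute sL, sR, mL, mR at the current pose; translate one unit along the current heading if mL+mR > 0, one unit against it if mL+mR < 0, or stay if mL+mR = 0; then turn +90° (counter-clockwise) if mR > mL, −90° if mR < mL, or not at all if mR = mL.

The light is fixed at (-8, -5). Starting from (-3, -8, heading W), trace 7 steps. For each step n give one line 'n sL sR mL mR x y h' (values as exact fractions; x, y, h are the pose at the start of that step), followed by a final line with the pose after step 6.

n=0: pose=(-3,-8,W); sL=40/13, sR=10; mL=45/13, mR=105/13; mL+mR=150/13 → advance +1; mR−mL=60/13 → turn +1·90°
n=1: pose=(-4,-8,S); sL=32/13, sR=160/17; mL=768/221, mR=1584/221; mL+mR=2352/221 → advance +1; mR−mL=48/13 → turn +1·90°
n=2: pose=(-4,-9,E); sL=80/13, sR=80/37; mL=-960/481, mR=3480/481; mL+mR=2520/481 → advance +1; mR−mL=120/13 → turn +1·90°
n=3: pose=(-3,-9,N); sL=160/13, sR=160/73; mL=-4800/949, mR=12720/949; mL+mR=7920/949 → advance +1; mR−mL=240/13 → turn +1·90°
n=4: pose=(-3,-8,W); sL=40/13, sR=10; mL=45/13, mR=105/13; mL+mR=150/13 → advance +1; mR−mL=60/13 → turn +1·90°
n=5: pose=(-4,-8,S); sL=32/13, sR=160/17; mL=768/221, mR=1584/221; mL+mR=2352/221 → advance +1; mR−mL=48/13 → turn +1·90°
n=6: pose=(-4,-9,E); sL=80/13, sR=80/37; mL=-960/481, mR=3480/481; mL+mR=2520/481 → advance +1; mR−mL=120/13 → turn +1·90°

0 40/13 10 45/13 105/13 -3 -8 W
1 32/13 160/17 768/221 1584/221 -4 -8 S
2 80/13 80/37 -960/481 3480/481 -4 -9 E
3 160/13 160/73 -4800/949 12720/949 -3 -9 N
4 40/13 10 45/13 105/13 -3 -8 W
5 32/13 160/17 768/221 1584/221 -4 -8 S
6 80/13 80/37 -960/481 3480/481 -4 -9 E
final -3 -9 N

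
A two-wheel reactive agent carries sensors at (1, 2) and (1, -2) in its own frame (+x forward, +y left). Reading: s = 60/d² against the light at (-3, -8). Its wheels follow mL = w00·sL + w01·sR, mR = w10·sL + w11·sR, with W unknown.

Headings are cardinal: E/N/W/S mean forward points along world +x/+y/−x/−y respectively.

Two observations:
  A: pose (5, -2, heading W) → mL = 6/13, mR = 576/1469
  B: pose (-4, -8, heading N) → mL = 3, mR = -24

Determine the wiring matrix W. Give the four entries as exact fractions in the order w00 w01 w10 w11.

obs A: pose=(5,-2,W) → sL=12/13, sR=60/113, mL=6/13, mR=576/1469
obs B: pose=(-4,-8,N) → sL=6, sR=30, mL=3, mR=-24
sensor matrix S = [[12/13, 60/113], [6, 30]]; det S = 36000/1469
solve [mL_A; mL_B] = S·[w00; w01] and [mR_A; mR_B] = S·[w10; w11]:
  w00 = 1/2, w01 = 0, w10 = 1, w11 = -1

1/2 0 1 -1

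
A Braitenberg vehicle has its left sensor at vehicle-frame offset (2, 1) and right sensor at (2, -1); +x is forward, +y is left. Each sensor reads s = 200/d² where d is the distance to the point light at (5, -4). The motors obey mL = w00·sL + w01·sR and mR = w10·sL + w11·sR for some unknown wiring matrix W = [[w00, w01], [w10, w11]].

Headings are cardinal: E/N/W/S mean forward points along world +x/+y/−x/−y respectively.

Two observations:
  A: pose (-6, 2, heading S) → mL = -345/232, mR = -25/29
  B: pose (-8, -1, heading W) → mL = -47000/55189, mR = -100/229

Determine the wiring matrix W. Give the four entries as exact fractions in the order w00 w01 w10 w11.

-1/2 -1/2 -1/2 0

obs A: pose=(-6,2,S) → sL=50/29, sR=5/4, mL=-345/232, mR=-25/29
obs B: pose=(-8,-1,W) → sL=200/229, sR=200/241, mL=-47000/55189, mR=-100/229
sensor matrix S = [[50/29, 5/4], [200/229, 200/241]]; det S = 542750/1600481
solve [mL_A; mL_B] = S·[w00; w01] and [mR_A; mR_B] = S·[w10; w11]:
  w00 = -1/2, w01 = -1/2, w10 = -1/2, w11 = 0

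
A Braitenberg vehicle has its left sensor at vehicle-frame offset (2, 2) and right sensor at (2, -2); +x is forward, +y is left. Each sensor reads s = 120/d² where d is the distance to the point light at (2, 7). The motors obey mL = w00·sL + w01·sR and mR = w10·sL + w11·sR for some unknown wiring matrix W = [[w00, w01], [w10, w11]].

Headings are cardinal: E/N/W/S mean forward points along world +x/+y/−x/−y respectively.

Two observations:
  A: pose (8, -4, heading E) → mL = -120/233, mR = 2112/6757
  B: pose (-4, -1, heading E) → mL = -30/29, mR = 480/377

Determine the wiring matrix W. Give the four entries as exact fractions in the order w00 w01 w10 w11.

obs A: pose=(8,-4,E) → sL=24/29, sR=120/233, mL=-120/233, mR=2112/6757
obs B: pose=(-4,-1,E) → sL=30/13, sR=30/29, mL=-30/29, mR=480/377
sensor matrix S = [[24/29, 120/233], [30/13, 30/29]]; det S = -846720/2547389
solve [mL_A; mL_B] = S·[w00; w01] and [mR_A; mR_B] = S·[w10; w11]:
  w00 = 0, w01 = -1, w10 = 1, w11 = -1

0 -1 1 -1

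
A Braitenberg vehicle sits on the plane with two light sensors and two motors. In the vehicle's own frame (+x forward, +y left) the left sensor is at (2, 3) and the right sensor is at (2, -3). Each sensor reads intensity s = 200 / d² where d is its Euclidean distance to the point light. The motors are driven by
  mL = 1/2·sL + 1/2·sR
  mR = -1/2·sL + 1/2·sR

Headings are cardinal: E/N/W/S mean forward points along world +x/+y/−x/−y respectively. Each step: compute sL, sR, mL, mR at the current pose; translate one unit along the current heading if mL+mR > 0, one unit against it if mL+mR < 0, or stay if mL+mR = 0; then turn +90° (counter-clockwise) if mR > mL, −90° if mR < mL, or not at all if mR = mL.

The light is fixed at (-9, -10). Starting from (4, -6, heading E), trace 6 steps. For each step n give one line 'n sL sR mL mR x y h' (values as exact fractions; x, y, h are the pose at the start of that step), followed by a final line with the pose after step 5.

n=0: pose=(4,-6,E); sL=100/137, sR=100/113; mL=12500/15481, mR=1200/15481; mL+mR=100/113 → advance +1; mR−mL=-100/137 → turn -1·90°
n=1: pose=(5,-6,S); sL=200/293, sR=8/5; mL=1672/1465, mR=672/1465; mL+mR=8/5 → advance +1; mR−mL=-200/293 → turn -1·90°
n=2: pose=(5,-7,W); sL=25/18, sR=10/9; mL=5/4, mR=-5/36; mL+mR=10/9 → advance +1; mR−mL=-25/18 → turn -1·90°
n=3: pose=(4,-7,N); sL=8/5, sR=200/281; mL=1624/1405, mR=-624/1405; mL+mR=200/281 → advance +1; mR−mL=-8/5 → turn -1·90°
n=4: pose=(4,-6,E); sL=100/137, sR=100/113; mL=12500/15481, mR=1200/15481; mL+mR=100/113 → advance +1; mR−mL=-100/137 → turn -1·90°
n=5: pose=(5,-6,S); sL=200/293, sR=8/5; mL=1672/1465, mR=672/1465; mL+mR=8/5 → advance +1; mR−mL=-200/293 → turn -1·90°

0 100/137 100/113 12500/15481 1200/15481 4 -6 E
1 200/293 8/5 1672/1465 672/1465 5 -6 S
2 25/18 10/9 5/4 -5/36 5 -7 W
3 8/5 200/281 1624/1405 -624/1405 4 -7 N
4 100/137 100/113 12500/15481 1200/15481 4 -6 E
5 200/293 8/5 1672/1465 672/1465 5 -6 S
final 5 -7 W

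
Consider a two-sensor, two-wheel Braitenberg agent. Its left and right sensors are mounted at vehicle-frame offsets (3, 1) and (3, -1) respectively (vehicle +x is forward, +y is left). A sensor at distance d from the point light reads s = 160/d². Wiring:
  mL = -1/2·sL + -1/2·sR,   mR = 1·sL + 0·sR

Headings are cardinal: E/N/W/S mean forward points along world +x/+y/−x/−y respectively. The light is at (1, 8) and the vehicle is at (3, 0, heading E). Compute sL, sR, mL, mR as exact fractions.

left sensor world pos  = (6, 1); dL² = 74
right sensor world pos = (6, -1); dR² = 106
sL = 160/74 = 80/37
sR = 160/106 = 80/53
mL = -1/2·sL + -1/2·sR = -3600/1961
mR = 1·sL + 0·sR = 80/37

80/37 80/53 -3600/1961 80/37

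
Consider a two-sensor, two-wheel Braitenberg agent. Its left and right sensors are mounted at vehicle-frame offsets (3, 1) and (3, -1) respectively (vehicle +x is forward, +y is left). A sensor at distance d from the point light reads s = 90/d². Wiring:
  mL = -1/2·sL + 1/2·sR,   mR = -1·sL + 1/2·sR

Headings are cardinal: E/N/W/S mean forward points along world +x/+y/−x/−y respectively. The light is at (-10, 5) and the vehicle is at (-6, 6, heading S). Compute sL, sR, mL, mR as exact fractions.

left sensor world pos  = (-5, 3); dL² = 29
right sensor world pos = (-7, 3); dR² = 13
sL = 90/29 = 90/29
sR = 90/13 = 90/13
mL = -1/2·sL + 1/2·sR = 720/377
mR = -1·sL + 1/2·sR = 135/377

90/29 90/13 720/377 135/377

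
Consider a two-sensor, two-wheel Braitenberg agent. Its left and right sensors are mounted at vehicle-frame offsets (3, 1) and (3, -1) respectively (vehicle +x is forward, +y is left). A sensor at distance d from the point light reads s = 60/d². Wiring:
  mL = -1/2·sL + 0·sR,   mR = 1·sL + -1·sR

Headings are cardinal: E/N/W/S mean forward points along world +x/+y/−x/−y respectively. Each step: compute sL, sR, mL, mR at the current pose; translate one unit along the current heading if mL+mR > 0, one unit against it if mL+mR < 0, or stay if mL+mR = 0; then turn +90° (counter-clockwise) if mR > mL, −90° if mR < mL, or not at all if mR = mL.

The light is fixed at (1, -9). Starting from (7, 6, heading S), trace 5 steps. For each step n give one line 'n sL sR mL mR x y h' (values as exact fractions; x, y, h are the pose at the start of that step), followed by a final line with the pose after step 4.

0 60/193 60/169 -30/193 -1440/32617 7 6 S
1 6/37 10/51 -3/37 -64/1887 7 7 E
2 60/377 60/397 -30/377 1200/149669 6 7 N
3 3/10 3/13 -3/20 9/130 6 6 W
4 60/193 60/169 -30/193 -1440/32617 7 6 S
final 7 7 E

n=0: pose=(7,6,S); sL=60/193, sR=60/169; mL=-30/193, mR=-1440/32617; mL+mR=-6510/32617 → advance -1; mR−mL=3630/32617 → turn +1·90°
n=1: pose=(7,7,E); sL=6/37, sR=10/51; mL=-3/37, mR=-64/1887; mL+mR=-217/1887 → advance -1; mR−mL=89/1887 → turn +1·90°
n=2: pose=(6,7,N); sL=60/377, sR=60/397; mL=-30/377, mR=1200/149669; mL+mR=-10710/149669 → advance -1; mR−mL=13110/149669 → turn +1·90°
n=3: pose=(6,6,W); sL=3/10, sR=3/13; mL=-3/20, mR=9/130; mL+mR=-21/260 → advance -1; mR−mL=57/260 → turn +1·90°
n=4: pose=(7,6,S); sL=60/193, sR=60/169; mL=-30/193, mR=-1440/32617; mL+mR=-6510/32617 → advance -1; mR−mL=3630/32617 → turn +1·90°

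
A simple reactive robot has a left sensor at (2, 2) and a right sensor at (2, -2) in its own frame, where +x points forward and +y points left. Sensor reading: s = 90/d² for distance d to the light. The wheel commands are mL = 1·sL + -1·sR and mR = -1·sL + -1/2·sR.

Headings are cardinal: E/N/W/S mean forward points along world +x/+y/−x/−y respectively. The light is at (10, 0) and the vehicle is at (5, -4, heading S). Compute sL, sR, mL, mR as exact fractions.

2 18/17 16/17 -43/17

left sensor world pos  = (7, -6); dL² = 45
right sensor world pos = (3, -6); dR² = 85
sL = 90/45 = 2
sR = 90/85 = 18/17
mL = 1·sL + -1·sR = 16/17
mR = -1·sL + -1/2·sR = -43/17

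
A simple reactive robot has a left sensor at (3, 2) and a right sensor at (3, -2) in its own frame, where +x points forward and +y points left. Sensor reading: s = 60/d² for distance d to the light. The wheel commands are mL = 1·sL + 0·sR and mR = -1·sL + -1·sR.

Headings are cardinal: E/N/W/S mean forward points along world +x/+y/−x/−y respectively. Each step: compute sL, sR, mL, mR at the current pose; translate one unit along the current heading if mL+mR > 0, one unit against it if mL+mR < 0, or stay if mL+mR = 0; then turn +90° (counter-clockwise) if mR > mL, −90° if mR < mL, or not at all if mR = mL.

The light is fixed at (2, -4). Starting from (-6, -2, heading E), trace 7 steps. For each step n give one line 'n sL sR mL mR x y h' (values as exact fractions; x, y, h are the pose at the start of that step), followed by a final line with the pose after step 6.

0 60/41 12/5 60/41 -792/205 -6 -2 E
1 6/5 30/61 6/5 -516/305 -7 -2 S
2 12/29 60/169 12/29 -3768/4901 -7 -1 W
3 15/34 5/6 15/34 -65/51 -6 -1 N
4 60/41 12/5 60/41 -792/205 -6 -2 E
5 6/5 30/61 6/5 -516/305 -7 -2 S
6 12/29 60/169 12/29 -3768/4901 -7 -1 W
final -6 -1 N

n=0: pose=(-6,-2,E); sL=60/41, sR=12/5; mL=60/41, mR=-792/205; mL+mR=-12/5 → advance -1; mR−mL=-1092/205 → turn -1·90°
n=1: pose=(-7,-2,S); sL=6/5, sR=30/61; mL=6/5, mR=-516/305; mL+mR=-30/61 → advance -1; mR−mL=-882/305 → turn -1·90°
n=2: pose=(-7,-1,W); sL=12/29, sR=60/169; mL=12/29, mR=-3768/4901; mL+mR=-60/169 → advance -1; mR−mL=-5796/4901 → turn -1·90°
n=3: pose=(-6,-1,N); sL=15/34, sR=5/6; mL=15/34, mR=-65/51; mL+mR=-5/6 → advance -1; mR−mL=-175/102 → turn -1·90°
n=4: pose=(-6,-2,E); sL=60/41, sR=12/5; mL=60/41, mR=-792/205; mL+mR=-12/5 → advance -1; mR−mL=-1092/205 → turn -1·90°
n=5: pose=(-7,-2,S); sL=6/5, sR=30/61; mL=6/5, mR=-516/305; mL+mR=-30/61 → advance -1; mR−mL=-882/305 → turn -1·90°
n=6: pose=(-7,-1,W); sL=12/29, sR=60/169; mL=12/29, mR=-3768/4901; mL+mR=-60/169 → advance -1; mR−mL=-5796/4901 → turn -1·90°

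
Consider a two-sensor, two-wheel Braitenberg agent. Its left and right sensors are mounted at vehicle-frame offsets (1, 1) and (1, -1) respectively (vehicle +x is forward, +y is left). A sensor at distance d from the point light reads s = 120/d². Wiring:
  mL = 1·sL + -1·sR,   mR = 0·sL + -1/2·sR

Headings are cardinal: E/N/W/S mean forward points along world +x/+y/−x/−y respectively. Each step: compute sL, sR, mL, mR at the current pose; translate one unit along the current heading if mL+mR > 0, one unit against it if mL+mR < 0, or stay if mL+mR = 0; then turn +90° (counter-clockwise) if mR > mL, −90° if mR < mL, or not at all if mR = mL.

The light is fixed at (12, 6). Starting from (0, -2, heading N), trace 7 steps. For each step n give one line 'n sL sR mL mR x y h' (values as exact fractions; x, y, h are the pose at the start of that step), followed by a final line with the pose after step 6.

n=0: pose=(0,-2,N); sL=60/109, sR=12/17; mL=-288/1853, mR=-6/17; mL+mR=-942/1853 → advance -1; mR−mL=-366/1853 → turn -1·90°
n=1: pose=(0,-3,E); sL=24/37, sR=120/221; mL=864/8177, mR=-60/221; mL+mR=-1356/8177 → advance -1; mR−mL=-3084/8177 → turn -1·90°
n=2: pose=(-1,-3,S); sL=30/61, sR=15/37; mL=195/2257, mR=-15/74; mL+mR=-525/4514 → advance -1; mR−mL=-1305/4514 → turn -1·90°
n=3: pose=(-1,-2,W); sL=120/277, sR=24/49; mL=-768/13573, mR=-12/49; mL+mR=-4092/13573 → advance -1; mR−mL=-2556/13573 → turn -1·90°
n=4: pose=(0,-2,N); sL=60/109, sR=12/17; mL=-288/1853, mR=-6/17; mL+mR=-942/1853 → advance -1; mR−mL=-366/1853 → turn -1·90°
n=5: pose=(0,-3,E); sL=24/37, sR=120/221; mL=864/8177, mR=-60/221; mL+mR=-1356/8177 → advance -1; mR−mL=-3084/8177 → turn -1·90°
n=6: pose=(-1,-3,S); sL=30/61, sR=15/37; mL=195/2257, mR=-15/74; mL+mR=-525/4514 → advance -1; mR−mL=-1305/4514 → turn -1·90°

0 60/109 12/17 -288/1853 -6/17 0 -2 N
1 24/37 120/221 864/8177 -60/221 0 -3 E
2 30/61 15/37 195/2257 -15/74 -1 -3 S
3 120/277 24/49 -768/13573 -12/49 -1 -2 W
4 60/109 12/17 -288/1853 -6/17 0 -2 N
5 24/37 120/221 864/8177 -60/221 0 -3 E
6 30/61 15/37 195/2257 -15/74 -1 -3 S
final -1 -2 W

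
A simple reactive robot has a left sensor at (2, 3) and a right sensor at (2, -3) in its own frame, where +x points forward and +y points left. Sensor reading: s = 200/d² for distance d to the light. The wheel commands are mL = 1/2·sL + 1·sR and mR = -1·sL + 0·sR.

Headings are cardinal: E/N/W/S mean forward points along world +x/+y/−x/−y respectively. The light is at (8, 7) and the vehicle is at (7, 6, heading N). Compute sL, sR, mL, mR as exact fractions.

left sensor world pos  = (4, 8); dL² = 17
right sensor world pos = (10, 8); dR² = 5
sL = 200/17 = 200/17
sR = 200/5 = 40
mL = 1/2·sL + 1·sR = 780/17
mR = -1·sL + 0·sR = -200/17

200/17 40 780/17 -200/17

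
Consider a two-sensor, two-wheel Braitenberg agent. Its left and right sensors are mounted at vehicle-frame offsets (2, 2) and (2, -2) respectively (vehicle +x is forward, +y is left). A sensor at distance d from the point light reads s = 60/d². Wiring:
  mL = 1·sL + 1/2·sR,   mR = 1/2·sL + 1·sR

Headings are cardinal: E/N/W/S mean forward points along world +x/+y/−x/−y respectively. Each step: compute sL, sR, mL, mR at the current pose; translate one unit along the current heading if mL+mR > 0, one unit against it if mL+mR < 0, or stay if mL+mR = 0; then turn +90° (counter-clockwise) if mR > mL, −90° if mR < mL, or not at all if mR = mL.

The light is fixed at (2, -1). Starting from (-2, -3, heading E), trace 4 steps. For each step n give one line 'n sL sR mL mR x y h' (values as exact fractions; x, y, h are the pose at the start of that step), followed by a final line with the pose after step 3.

0 15 3 33/2 21/2 -2 -3 E
1 60/17 60/41 2970/697 2250/697 -1 -3 S
2 6/5 30/13 153/65 189/65 -1 -4 W
3 60/29 60/61 4530/1769 3570/1769 -2 -4 S
final -2 -5 W

n=0: pose=(-2,-3,E); sL=15, sR=3; mL=33/2, mR=21/2; mL+mR=27 → advance +1; mR−mL=-6 → turn -1·90°
n=1: pose=(-1,-3,S); sL=60/17, sR=60/41; mL=2970/697, mR=2250/697; mL+mR=5220/697 → advance +1; mR−mL=-720/697 → turn -1·90°
n=2: pose=(-1,-4,W); sL=6/5, sR=30/13; mL=153/65, mR=189/65; mL+mR=342/65 → advance +1; mR−mL=36/65 → turn +1·90°
n=3: pose=(-2,-4,S); sL=60/29, sR=60/61; mL=4530/1769, mR=3570/1769; mL+mR=8100/1769 → advance +1; mR−mL=-960/1769 → turn -1·90°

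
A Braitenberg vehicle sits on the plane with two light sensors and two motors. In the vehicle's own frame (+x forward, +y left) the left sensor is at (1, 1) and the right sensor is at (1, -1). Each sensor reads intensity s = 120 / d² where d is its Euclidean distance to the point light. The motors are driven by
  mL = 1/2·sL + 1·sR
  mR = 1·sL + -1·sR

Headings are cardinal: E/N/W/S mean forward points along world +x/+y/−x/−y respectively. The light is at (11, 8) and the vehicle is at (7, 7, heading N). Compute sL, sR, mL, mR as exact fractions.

24/5 40/3 236/15 -128/15

left sensor world pos  = (6, 8); dL² = 25
right sensor world pos = (8, 8); dR² = 9
sL = 120/25 = 24/5
sR = 120/9 = 40/3
mL = 1/2·sL + 1·sR = 236/15
mR = 1·sL + -1·sR = -128/15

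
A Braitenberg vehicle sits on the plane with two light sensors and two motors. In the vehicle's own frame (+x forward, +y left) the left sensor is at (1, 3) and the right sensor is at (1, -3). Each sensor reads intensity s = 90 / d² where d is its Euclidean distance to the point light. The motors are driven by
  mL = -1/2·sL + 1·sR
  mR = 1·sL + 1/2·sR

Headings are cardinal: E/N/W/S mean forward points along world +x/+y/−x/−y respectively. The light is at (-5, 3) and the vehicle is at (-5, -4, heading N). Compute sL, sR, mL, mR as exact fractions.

2 2 1 3

left sensor world pos  = (-8, -3); dL² = 45
right sensor world pos = (-2, -3); dR² = 45
sL = 90/45 = 2
sR = 90/45 = 2
mL = -1/2·sL + 1·sR = 1
mR = 1·sL + 1/2·sR = 3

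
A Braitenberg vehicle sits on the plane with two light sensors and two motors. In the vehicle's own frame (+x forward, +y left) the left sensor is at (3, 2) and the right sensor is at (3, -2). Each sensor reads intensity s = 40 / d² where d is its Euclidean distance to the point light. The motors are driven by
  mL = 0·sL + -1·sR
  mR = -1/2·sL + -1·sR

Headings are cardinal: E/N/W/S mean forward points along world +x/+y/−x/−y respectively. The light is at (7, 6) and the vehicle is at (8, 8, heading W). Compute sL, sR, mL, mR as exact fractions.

left sensor world pos  = (5, 6); dL² = 4
right sensor world pos = (5, 10); dR² = 20
sL = 40/4 = 10
sR = 40/20 = 2
mL = 0·sL + -1·sR = -2
mR = -1/2·sL + -1·sR = -7

10 2 -2 -7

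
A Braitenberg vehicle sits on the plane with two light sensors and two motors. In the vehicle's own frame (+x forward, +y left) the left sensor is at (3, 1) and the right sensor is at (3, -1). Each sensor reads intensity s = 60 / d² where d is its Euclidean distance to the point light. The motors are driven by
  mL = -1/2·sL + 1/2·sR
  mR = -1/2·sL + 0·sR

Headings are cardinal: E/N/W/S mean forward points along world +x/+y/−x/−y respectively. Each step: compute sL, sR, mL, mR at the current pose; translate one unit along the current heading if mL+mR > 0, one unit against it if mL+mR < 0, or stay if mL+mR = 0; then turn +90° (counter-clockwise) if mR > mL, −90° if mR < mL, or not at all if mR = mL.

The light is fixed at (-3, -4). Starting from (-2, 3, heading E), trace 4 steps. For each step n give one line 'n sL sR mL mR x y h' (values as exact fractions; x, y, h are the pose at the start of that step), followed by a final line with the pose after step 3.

0 3/4 15/13 21/104 -3/8 -2 3 E
1 60/17 60/17 0 -30/17 -3 3 S
2 30/29 2/3 -16/87 -15/29 -3 4 W
3 60/121 12/25 -24/3025 -30/121 -2 4 N
final -2 3 E

n=0: pose=(-2,3,E); sL=3/4, sR=15/13; mL=21/104, mR=-3/8; mL+mR=-9/52 → advance -1; mR−mL=-15/26 → turn -1·90°
n=1: pose=(-3,3,S); sL=60/17, sR=60/17; mL=0, mR=-30/17; mL+mR=-30/17 → advance -1; mR−mL=-30/17 → turn -1·90°
n=2: pose=(-3,4,W); sL=30/29, sR=2/3; mL=-16/87, mR=-15/29; mL+mR=-61/87 → advance -1; mR−mL=-1/3 → turn -1·90°
n=3: pose=(-2,4,N); sL=60/121, sR=12/25; mL=-24/3025, mR=-30/121; mL+mR=-774/3025 → advance -1; mR−mL=-6/25 → turn -1·90°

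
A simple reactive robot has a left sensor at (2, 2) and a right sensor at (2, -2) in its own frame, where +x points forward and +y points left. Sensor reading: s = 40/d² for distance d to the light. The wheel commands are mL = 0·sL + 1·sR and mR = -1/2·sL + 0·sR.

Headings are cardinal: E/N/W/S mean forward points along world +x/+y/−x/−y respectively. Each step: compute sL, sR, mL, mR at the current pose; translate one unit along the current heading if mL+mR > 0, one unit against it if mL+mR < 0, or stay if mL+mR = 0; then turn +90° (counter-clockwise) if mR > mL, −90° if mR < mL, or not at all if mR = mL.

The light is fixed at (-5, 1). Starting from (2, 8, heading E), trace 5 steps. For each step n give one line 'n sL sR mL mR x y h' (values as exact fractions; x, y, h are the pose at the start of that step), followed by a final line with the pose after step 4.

n=0: pose=(2,8,E); sL=20/81, sR=20/53; mL=20/53, mR=-10/81; mL+mR=1090/4293 → advance +1; mR−mL=-2150/4293 → turn -1·90°
n=1: pose=(3,8,S); sL=8/25, sR=40/61; mL=40/61, mR=-4/25; mL+mR=756/1525 → advance +1; mR−mL=-1244/1525 → turn -1·90°
n=2: pose=(3,7,W); sL=10/13, sR=2/5; mL=2/5, mR=-5/13; mL+mR=1/65 → advance +1; mR−mL=-51/65 → turn -1·90°
n=3: pose=(2,7,N); sL=40/89, sR=8/29; mL=8/29, mR=-20/89; mL+mR=132/2581 → advance +1; mR−mL=-1292/2581 → turn -1·90°
n=4: pose=(2,8,E); sL=20/81, sR=20/53; mL=20/53, mR=-10/81; mL+mR=1090/4293 → advance +1; mR−mL=-2150/4293 → turn -1·90°

0 20/81 20/53 20/53 -10/81 2 8 E
1 8/25 40/61 40/61 -4/25 3 8 S
2 10/13 2/5 2/5 -5/13 3 7 W
3 40/89 8/29 8/29 -20/89 2 7 N
4 20/81 20/53 20/53 -10/81 2 8 E
final 3 8 S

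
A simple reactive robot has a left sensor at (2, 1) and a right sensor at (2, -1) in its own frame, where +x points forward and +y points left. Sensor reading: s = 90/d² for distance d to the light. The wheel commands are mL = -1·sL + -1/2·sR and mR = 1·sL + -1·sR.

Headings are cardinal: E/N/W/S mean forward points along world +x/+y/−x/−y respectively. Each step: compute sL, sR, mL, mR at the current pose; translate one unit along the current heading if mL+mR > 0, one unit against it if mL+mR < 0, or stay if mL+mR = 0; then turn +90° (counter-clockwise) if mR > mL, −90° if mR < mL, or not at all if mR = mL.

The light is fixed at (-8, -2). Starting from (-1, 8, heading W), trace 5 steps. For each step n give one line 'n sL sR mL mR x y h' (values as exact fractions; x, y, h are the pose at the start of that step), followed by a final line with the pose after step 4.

0 45/53 45/73 -8955/7738 900/3869 -1 8 W
1 18/29 90/113 -3339/3277 -576/3277 0 8 S
2 45/122 9/20 -1449/2440 -99/1220 0 9 E
3 18/41 90/233 -6039/9553 504/9553 -1 9 N
4 45/53 45/73 -8955/7738 900/3869 -1 8 W
final 0 8 S

n=0: pose=(-1,8,W); sL=45/53, sR=45/73; mL=-8955/7738, mR=900/3869; mL+mR=-135/146 → advance -1; mR−mL=10755/7738 → turn +1·90°
n=1: pose=(0,8,S); sL=18/29, sR=90/113; mL=-3339/3277, mR=-576/3277; mL+mR=-135/113 → advance -1; mR−mL=2763/3277 → turn +1·90°
n=2: pose=(0,9,E); sL=45/122, sR=9/20; mL=-1449/2440, mR=-99/1220; mL+mR=-27/40 → advance -1; mR−mL=1251/2440 → turn +1·90°
n=3: pose=(-1,9,N); sL=18/41, sR=90/233; mL=-6039/9553, mR=504/9553; mL+mR=-135/233 → advance -1; mR−mL=6543/9553 → turn +1·90°
n=4: pose=(-1,8,W); sL=45/53, sR=45/73; mL=-8955/7738, mR=900/3869; mL+mR=-135/146 → advance -1; mR−mL=10755/7738 → turn +1·90°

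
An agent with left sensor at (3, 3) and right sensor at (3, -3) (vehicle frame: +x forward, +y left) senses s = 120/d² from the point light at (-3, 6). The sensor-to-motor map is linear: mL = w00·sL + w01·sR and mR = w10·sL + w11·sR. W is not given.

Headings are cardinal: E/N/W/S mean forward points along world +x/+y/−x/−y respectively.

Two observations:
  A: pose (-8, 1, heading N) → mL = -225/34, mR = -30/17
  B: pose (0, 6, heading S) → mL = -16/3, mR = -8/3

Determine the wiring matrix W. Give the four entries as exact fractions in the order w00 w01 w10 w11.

1/2 -1/2 -1 0

obs A: pose=(-8,1,N) → sL=30/17, sR=15, mL=-225/34, mR=-30/17
obs B: pose=(0,6,S) → sL=8/3, sR=40/3, mL=-16/3, mR=-8/3
sensor matrix S = [[30/17, 15], [8/3, 40/3]]; det S = -280/17
solve [mL_A; mL_B] = S·[w00; w01] and [mR_A; mR_B] = S·[w10; w11]:
  w00 = 1/2, w01 = -1/2, w10 = -1, w11 = 0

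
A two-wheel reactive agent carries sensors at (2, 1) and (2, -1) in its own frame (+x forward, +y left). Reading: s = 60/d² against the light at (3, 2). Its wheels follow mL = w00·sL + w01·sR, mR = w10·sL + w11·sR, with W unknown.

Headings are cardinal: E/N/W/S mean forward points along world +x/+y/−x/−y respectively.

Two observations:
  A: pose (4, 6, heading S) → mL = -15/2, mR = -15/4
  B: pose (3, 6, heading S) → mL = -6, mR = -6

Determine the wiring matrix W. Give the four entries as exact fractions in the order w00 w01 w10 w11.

obs A: pose=(4,6,S) → sL=15/2, sR=15, mL=-15/2, mR=-15/4
obs B: pose=(3,6,S) → sL=12, sR=12, mL=-6, mR=-6
sensor matrix S = [[15/2, 15], [12, 12]]; det S = -90
solve [mL_A; mL_B] = S·[w00; w01] and [mR_A; mR_B] = S·[w10; w11]:
  w00 = 0, w01 = -1/2, w10 = -1/2, w11 = 0

0 -1/2 -1/2 0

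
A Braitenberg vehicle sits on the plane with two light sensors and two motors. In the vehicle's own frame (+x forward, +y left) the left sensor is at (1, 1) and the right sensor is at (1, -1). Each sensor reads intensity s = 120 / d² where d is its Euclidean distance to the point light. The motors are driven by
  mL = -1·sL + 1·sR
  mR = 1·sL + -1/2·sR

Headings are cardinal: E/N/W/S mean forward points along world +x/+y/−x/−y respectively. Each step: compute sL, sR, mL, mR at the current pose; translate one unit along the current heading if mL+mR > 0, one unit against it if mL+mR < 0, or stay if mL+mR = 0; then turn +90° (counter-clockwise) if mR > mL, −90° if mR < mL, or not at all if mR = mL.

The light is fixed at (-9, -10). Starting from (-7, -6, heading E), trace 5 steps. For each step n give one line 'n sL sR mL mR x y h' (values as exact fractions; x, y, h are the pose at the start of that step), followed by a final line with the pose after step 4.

0 60/17 20/3 160/51 10/51 -7 -6 E
1 24/5 120/13 288/65 12/65 -6 -6 S
2 15 6 -9 12 -6 -7 W
3 120/13 24 192/13 -36/13 -7 -7 S
4 60 12 -48 54 -7 -8 W
final -8 -8 S

n=0: pose=(-7,-6,E); sL=60/17, sR=20/3; mL=160/51, mR=10/51; mL+mR=10/3 → advance +1; mR−mL=-50/17 → turn -1·90°
n=1: pose=(-6,-6,S); sL=24/5, sR=120/13; mL=288/65, mR=12/65; mL+mR=60/13 → advance +1; mR−mL=-276/65 → turn -1·90°
n=2: pose=(-6,-7,W); sL=15, sR=6; mL=-9, mR=12; mL+mR=3 → advance +1; mR−mL=21 → turn +1·90°
n=3: pose=(-7,-7,S); sL=120/13, sR=24; mL=192/13, mR=-36/13; mL+mR=12 → advance +1; mR−mL=-228/13 → turn -1·90°
n=4: pose=(-7,-8,W); sL=60, sR=12; mL=-48, mR=54; mL+mR=6 → advance +1; mR−mL=102 → turn +1·90°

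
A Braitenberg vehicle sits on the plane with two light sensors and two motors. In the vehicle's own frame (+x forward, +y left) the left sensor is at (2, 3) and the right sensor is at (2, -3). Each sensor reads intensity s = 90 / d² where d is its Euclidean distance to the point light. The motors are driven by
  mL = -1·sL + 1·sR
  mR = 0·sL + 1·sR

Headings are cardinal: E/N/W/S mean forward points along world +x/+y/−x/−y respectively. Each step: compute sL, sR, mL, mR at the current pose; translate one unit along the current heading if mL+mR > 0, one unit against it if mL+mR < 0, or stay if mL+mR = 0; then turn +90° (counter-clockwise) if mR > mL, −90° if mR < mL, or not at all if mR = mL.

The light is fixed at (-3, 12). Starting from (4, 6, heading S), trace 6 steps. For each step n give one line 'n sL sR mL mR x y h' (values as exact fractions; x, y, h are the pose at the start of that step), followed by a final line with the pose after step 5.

n=0: pose=(4,6,S); sL=45/82, sR=9/8; mL=189/328, mR=9/8; mL+mR=279/164 → advance +1; mR−mL=45/82 → turn +1·90°
n=1: pose=(4,5,E); sL=90/97, sR=90/181; mL=-7560/17557, mR=90/181; mL+mR=1170/17557 → advance +1; mR−mL=90/97 → turn +1·90°
n=2: pose=(5,5,N); sL=9/5, sR=45/73; mL=-432/365, mR=45/73; mL+mR=-207/365 → advance -1; mR−mL=9/5 → turn +1·90°
n=3: pose=(5,4,W); sL=90/157, sR=90/61; mL=8640/9577, mR=90/61; mL+mR=22770/9577 → advance +1; mR−mL=90/157 → turn +1·90°
n=4: pose=(4,4,S); sL=9/20, sR=45/58; mL=189/580, mR=45/58; mL+mR=639/580 → advance +1; mR−mL=9/20 → turn +1·90°
n=5: pose=(4,3,E); sL=10/13, sR=2/5; mL=-24/65, mR=2/5; mL+mR=2/65 → advance +1; mR−mL=10/13 → turn +1·90°

0 45/82 9/8 189/328 9/8 4 6 S
1 90/97 90/181 -7560/17557 90/181 4 5 E
2 9/5 45/73 -432/365 45/73 5 5 N
3 90/157 90/61 8640/9577 90/61 5 4 W
4 9/20 45/58 189/580 45/58 4 4 S
5 10/13 2/5 -24/65 2/5 4 3 E
final 5 3 N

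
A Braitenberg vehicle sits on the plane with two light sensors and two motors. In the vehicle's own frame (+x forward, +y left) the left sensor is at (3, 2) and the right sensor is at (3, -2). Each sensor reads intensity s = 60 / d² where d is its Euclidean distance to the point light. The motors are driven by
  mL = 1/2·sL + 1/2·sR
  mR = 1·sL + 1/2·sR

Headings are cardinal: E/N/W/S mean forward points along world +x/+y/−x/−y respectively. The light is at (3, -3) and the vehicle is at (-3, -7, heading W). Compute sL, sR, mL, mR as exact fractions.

left sensor world pos  = (-6, -9); dL² = 117
right sensor world pos = (-6, -5); dR² = 85
sL = 60/117 = 20/39
sR = 60/85 = 12/17
mL = 1/2·sL + 1/2·sR = 404/663
mR = 1·sL + 1/2·sR = 574/663

20/39 12/17 404/663 574/663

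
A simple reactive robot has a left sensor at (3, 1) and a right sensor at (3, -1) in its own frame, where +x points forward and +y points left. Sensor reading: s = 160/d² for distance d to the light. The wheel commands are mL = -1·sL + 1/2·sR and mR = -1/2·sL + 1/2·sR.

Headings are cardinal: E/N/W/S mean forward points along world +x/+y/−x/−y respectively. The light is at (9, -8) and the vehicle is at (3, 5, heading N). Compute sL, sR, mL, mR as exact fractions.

32/61 160/281 -4112/17141 384/17141

left sensor world pos  = (2, 8); dL² = 305
right sensor world pos = (4, 8); dR² = 281
sL = 160/305 = 32/61
sR = 160/281 = 160/281
mL = -1·sL + 1/2·sR = -4112/17141
mR = -1/2·sL + 1/2·sR = 384/17141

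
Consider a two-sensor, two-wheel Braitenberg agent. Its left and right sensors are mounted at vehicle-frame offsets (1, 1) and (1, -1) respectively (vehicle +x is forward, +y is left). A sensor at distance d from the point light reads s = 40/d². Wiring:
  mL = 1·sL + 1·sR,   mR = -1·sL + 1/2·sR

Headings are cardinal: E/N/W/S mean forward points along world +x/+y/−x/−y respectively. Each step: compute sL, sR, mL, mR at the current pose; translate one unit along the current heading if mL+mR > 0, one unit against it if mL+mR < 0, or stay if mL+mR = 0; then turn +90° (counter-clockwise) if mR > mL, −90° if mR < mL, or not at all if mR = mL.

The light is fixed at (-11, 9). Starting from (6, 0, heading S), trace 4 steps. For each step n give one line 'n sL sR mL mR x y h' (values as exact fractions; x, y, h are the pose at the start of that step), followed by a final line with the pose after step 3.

0 5/53 10/89 975/4717 -180/4717 6 0 S
1 40/377 40/337 28560/127049 -5940/127049 6 -1 W
2 20/153 4/37 1352/5661 -434/5661 5 -1 N
3 40/353 40/389 29680/137317 -8500/137317 5 0 E
final 6 0 S

n=0: pose=(6,0,S); sL=5/53, sR=10/89; mL=975/4717, mR=-180/4717; mL+mR=15/89 → advance +1; mR−mL=-1155/4717 → turn -1·90°
n=1: pose=(6,-1,W); sL=40/377, sR=40/337; mL=28560/127049, mR=-5940/127049; mL+mR=60/337 → advance +1; mR−mL=-34500/127049 → turn -1·90°
n=2: pose=(5,-1,N); sL=20/153, sR=4/37; mL=1352/5661, mR=-434/5661; mL+mR=6/37 → advance +1; mR−mL=-1786/5661 → turn -1·90°
n=3: pose=(5,0,E); sL=40/353, sR=40/389; mL=29680/137317, mR=-8500/137317; mL+mR=60/389 → advance +1; mR−mL=-38180/137317 → turn -1·90°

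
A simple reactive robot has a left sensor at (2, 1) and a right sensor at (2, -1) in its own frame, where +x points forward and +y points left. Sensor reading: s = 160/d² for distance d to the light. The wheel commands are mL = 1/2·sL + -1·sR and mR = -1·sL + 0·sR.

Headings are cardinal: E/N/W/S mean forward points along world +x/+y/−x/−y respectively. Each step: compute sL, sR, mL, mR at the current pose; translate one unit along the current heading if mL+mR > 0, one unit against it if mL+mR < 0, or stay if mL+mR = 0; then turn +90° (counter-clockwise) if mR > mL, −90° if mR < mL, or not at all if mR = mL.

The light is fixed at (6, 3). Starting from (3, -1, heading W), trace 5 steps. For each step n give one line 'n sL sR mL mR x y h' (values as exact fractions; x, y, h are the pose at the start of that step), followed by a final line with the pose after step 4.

0 16/5 80/17 -264/85 -16/5 3 -1 W
1 160/13 32 -336/13 -160/13 4 -1 N
2 40/13 5 -45/13 -40/13 4 -2 W
3 160/49 160/53 -3600/2597 -160/49 5 -2 S
4 80/17 80/9 -1000/153 -80/17 5 -1 W
final 6 -1 S

n=0: pose=(3,-1,W); sL=16/5, sR=80/17; mL=-264/85, mR=-16/5; mL+mR=-536/85 → advance -1; mR−mL=-8/85 → turn -1·90°
n=1: pose=(4,-1,N); sL=160/13, sR=32; mL=-336/13, mR=-160/13; mL+mR=-496/13 → advance -1; mR−mL=176/13 → turn +1·90°
n=2: pose=(4,-2,W); sL=40/13, sR=5; mL=-45/13, mR=-40/13; mL+mR=-85/13 → advance -1; mR−mL=5/13 → turn +1·90°
n=3: pose=(5,-2,S); sL=160/49, sR=160/53; mL=-3600/2597, mR=-160/49; mL+mR=-12080/2597 → advance -1; mR−mL=-4880/2597 → turn -1·90°
n=4: pose=(5,-1,W); sL=80/17, sR=80/9; mL=-1000/153, mR=-80/17; mL+mR=-1720/153 → advance -1; mR−mL=280/153 → turn +1·90°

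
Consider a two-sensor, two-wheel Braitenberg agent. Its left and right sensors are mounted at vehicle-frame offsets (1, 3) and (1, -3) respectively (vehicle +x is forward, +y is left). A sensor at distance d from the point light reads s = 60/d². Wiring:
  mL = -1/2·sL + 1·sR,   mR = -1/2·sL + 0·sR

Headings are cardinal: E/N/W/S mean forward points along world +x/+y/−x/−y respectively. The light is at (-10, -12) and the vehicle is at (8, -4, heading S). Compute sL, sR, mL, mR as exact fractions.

left sensor world pos  = (11, -5); dL² = 490
right sensor world pos = (5, -5); dR² = 274
sL = 60/490 = 6/49
sR = 60/274 = 30/137
mL = -1/2·sL + 1·sR = 1059/6713
mR = -1/2·sL + 0·sR = -3/49

6/49 30/137 1059/6713 -3/49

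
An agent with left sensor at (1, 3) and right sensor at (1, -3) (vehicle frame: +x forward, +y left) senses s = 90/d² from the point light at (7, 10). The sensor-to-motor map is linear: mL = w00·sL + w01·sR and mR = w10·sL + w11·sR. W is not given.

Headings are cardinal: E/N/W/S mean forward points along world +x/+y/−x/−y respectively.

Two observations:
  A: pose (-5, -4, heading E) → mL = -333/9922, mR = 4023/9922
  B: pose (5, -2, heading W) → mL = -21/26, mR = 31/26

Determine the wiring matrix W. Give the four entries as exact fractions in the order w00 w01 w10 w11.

obs A: pose=(-5,-4,E) → sL=45/121, sR=9/41, mL=-333/9922, mR=4023/9922
obs B: pose=(5,-2,W) → sL=5/13, sR=1, mL=-21/26, mR=31/26
sensor matrix S = [[45/121, 9/41], [5/13, 1]]; det S = 18540/64493
solve [mL_A; mL_B] = S·[w00; w01] and [mR_A; mR_B] = S·[w10; w11]:
  w00 = 1/2, w01 = -1, w10 = 1/2, w11 = 1

1/2 -1 1/2 1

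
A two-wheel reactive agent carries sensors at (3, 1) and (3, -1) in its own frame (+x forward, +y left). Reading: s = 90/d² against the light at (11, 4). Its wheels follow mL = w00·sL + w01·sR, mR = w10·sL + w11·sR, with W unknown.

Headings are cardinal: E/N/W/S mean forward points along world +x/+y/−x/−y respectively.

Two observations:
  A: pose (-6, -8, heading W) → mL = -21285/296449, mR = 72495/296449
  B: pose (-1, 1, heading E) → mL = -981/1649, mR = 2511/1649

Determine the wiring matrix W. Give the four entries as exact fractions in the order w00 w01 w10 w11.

obs A: pose=(-6,-8,W) → sL=90/569, sR=90/521, mL=-21285/296449, mR=72495/296449
obs B: pose=(-1,1,E) → sL=18/17, sR=90/97, mL=-981/1649, mR=2511/1649
sensor matrix S = [[90/569, 90/521], [18/17, 90/97]]; det S = -17670960/488844401
solve [mL_A; mL_B] = S·[w00; w01] and [mR_A; mR_B] = S·[w10; w11]:
  w00 = -1, w01 = 1/2, w10 = 1, w11 = 1/2

-1 1/2 1 1/2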